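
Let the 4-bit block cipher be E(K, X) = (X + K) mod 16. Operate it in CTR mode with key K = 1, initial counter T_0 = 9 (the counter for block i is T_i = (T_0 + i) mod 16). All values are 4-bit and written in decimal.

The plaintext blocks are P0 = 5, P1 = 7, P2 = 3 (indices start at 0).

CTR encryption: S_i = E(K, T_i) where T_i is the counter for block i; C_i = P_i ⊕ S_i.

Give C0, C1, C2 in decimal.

C0 = 15, C1 = 12, C2 = 15

C0: T = 9, S = E(K, T) = 10; 5 ⊕ 10 = 15.
C1: T = 10, S = E(K, T) = 11; 7 ⊕ 11 = 12.
C2: T = 11, S = E(K, T) = 12; 3 ⊕ 12 = 15.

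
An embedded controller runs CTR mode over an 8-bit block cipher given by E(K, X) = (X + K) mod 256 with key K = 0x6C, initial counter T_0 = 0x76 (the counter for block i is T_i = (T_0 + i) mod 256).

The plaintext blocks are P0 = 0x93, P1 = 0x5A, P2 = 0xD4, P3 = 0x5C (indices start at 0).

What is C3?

C3 = 0xB9

CTR encryption: S_i = E(K, T_i) where T_i is the counter for block i; C_i = P_i ⊕ S_i.
C0: T = 0x76, S = E(K, T) = 0xE2; 0x93 ⊕ 0xE2 = 0x71.
C1: T = 0x77, S = E(K, T) = 0xE3; 0x5A ⊕ 0xE3 = 0xB9.
C2: T = 0x78, S = E(K, T) = 0xE4; 0xD4 ⊕ 0xE4 = 0x30.
C3: T = 0x79, S = E(K, T) = 0xE5; 0x5C ⊕ 0xE5 = 0xB9.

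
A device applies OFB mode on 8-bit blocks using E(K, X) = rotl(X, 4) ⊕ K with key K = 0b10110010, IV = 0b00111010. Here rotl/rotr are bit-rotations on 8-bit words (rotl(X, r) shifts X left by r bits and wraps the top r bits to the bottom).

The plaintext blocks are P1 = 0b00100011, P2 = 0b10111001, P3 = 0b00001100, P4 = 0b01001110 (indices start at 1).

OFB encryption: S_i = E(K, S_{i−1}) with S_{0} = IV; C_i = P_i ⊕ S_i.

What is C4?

C4 = 0b01110100

C1: S = E(K, 0b00111010) = 0b00010001; 0b00100011 ⊕ 0b00010001 = 0b00110010.
C2: S = E(K, 0b00010001) = 0b10100011; 0b10111001 ⊕ 0b10100011 = 0b00011010.
C3: S = E(K, 0b10100011) = 0b10001000; 0b00001100 ⊕ 0b10001000 = 0b10000100.
C4: S = E(K, 0b10001000) = 0b00111010; 0b01001110 ⊕ 0b00111010 = 0b01110100.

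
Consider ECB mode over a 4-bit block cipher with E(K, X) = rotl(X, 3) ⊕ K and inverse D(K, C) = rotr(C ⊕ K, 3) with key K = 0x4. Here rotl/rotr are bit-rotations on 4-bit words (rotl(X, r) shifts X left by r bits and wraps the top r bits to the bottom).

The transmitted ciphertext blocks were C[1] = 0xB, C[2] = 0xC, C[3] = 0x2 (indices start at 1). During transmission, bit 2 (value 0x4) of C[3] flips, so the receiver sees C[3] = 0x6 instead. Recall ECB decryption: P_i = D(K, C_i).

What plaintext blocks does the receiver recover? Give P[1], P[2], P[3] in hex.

Only C[3] changed, to 0x6. In ECB, a change in C_i affects only P_i. Decrypting the received ciphertext:
P[1]: D(K, 0xB) = 0xF.
P[2]: D(K, 0xC) = 0x1.
P[3]: D(K, 0x6) = 0x4.
Blocks that differ from the original plaintext: P[3].

P[1] = 0xF, P[2] = 0x1, P[3] = 0x4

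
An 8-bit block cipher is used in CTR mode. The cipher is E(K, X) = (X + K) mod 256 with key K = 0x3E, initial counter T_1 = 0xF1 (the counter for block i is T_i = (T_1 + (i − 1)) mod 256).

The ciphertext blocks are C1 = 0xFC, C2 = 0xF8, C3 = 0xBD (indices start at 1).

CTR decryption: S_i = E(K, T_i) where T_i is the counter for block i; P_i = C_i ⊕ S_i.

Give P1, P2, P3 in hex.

P1: T = 0xF1, S = E(K, T) = 0x2F; 0xFC ⊕ 0x2F = 0xD3.
P2: T = 0xF2, S = E(K, T) = 0x30; 0xF8 ⊕ 0x30 = 0xC8.
P3: T = 0xF3, S = E(K, T) = 0x31; 0xBD ⊕ 0x31 = 0x8C.

P1 = 0xD3, P2 = 0xC8, P3 = 0x8C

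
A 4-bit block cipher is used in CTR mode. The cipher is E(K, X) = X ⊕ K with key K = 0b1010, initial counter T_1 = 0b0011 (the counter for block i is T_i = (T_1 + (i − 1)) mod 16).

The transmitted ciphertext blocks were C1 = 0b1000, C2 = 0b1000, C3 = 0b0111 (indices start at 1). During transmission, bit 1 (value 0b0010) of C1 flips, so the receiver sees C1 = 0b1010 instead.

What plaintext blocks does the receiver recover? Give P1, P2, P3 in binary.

P1 = 0b0011, P2 = 0b0110, P3 = 0b1000

CTR decryption: S_i = E(K, T_i) where T_i is the counter for block i; P_i = C_i ⊕ S_i.
Only C1 changed, to 0b1010. In CTR, a change in C_i flips the same bit in P_i only; the keystream is unaffected. Decrypting the received ciphertext:
P1: T = 0b0011, S = E(K, T) = 0b1001; 0b1010 ⊕ 0b1001 = 0b0011.
P2: T = 0b0100, S = E(K, T) = 0b1110; 0b1000 ⊕ 0b1110 = 0b0110.
P3: T = 0b0101, S = E(K, T) = 0b1111; 0b0111 ⊕ 0b1111 = 0b1000.
Blocks that differ from the original plaintext: P1.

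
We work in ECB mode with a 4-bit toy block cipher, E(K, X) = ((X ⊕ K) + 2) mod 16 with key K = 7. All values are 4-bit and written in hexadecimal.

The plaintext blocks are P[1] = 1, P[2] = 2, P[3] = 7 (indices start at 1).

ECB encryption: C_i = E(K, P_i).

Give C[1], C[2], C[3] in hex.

C[1]: E(K, 1) = 8.
C[2]: E(K, 2) = 7.
C[3]: E(K, 7) = 2.

C[1] = 8, C[2] = 7, C[3] = 2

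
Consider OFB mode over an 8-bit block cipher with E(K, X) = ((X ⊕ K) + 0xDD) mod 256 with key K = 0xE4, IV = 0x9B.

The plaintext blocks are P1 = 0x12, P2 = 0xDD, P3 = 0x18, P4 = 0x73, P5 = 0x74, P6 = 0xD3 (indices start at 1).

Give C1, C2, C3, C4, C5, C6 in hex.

C1 = 0x4E, C2 = 0x48, C3 = 0x56, C4 = 0xF4, C5 = 0x34, C6 = 0x52

OFB encryption: S_i = E(K, S_{i−1}) with S_{0} = IV; C_i = P_i ⊕ S_i.
C1: S = E(K, 0x9B) = 0x5C; 0x12 ⊕ 0x5C = 0x4E.
C2: S = E(K, 0x5C) = 0x95; 0xDD ⊕ 0x95 = 0x48.
C3: S = E(K, 0x95) = 0x4E; 0x18 ⊕ 0x4E = 0x56.
C4: S = E(K, 0x4E) = 0x87; 0x73 ⊕ 0x87 = 0xF4.
C5: S = E(K, 0x87) = 0x40; 0x74 ⊕ 0x40 = 0x34.
C6: S = E(K, 0x40) = 0x81; 0xD3 ⊕ 0x81 = 0x52.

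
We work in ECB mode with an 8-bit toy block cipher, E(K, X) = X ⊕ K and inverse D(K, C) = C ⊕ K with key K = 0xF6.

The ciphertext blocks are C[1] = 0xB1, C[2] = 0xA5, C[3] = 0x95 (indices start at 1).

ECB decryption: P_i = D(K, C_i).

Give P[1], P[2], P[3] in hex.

P[1]: D(K, 0xB1) = 0x47.
P[2]: D(K, 0xA5) = 0x53.
P[3]: D(K, 0x95) = 0x63.

P[1] = 0x47, P[2] = 0x53, P[3] = 0x63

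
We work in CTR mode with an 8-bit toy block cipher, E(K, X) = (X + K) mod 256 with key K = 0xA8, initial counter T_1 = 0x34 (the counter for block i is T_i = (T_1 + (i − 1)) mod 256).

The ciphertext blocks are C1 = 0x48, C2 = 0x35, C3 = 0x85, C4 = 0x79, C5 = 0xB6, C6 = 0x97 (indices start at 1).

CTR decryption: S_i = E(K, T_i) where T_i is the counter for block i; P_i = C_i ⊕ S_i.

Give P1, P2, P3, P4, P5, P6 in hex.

P1 = 0x94, P2 = 0xE8, P3 = 0x5B, P4 = 0xA6, P5 = 0x56, P6 = 0x76

P1: T = 0x34, S = E(K, T) = 0xDC; 0x48 ⊕ 0xDC = 0x94.
P2: T = 0x35, S = E(K, T) = 0xDD; 0x35 ⊕ 0xDD = 0xE8.
P3: T = 0x36, S = E(K, T) = 0xDE; 0x85 ⊕ 0xDE = 0x5B.
P4: T = 0x37, S = E(K, T) = 0xDF; 0x79 ⊕ 0xDF = 0xA6.
P5: T = 0x38, S = E(K, T) = 0xE0; 0xB6 ⊕ 0xE0 = 0x56.
P6: T = 0x39, S = E(K, T) = 0xE1; 0x97 ⊕ 0xE1 = 0x76.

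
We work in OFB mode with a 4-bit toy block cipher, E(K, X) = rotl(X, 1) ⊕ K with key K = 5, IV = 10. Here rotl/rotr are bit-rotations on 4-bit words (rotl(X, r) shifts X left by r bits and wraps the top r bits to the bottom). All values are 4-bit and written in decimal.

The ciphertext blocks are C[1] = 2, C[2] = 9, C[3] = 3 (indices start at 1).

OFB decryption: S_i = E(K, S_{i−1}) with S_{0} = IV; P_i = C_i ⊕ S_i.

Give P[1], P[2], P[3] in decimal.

P[1] = 2, P[2] = 12, P[3] = 12

P[1]: S = E(K, 10) = 0; 2 ⊕ 0 = 2.
P[2]: S = E(K, 0) = 5; 9 ⊕ 5 = 12.
P[3]: S = E(K, 5) = 15; 3 ⊕ 15 = 12.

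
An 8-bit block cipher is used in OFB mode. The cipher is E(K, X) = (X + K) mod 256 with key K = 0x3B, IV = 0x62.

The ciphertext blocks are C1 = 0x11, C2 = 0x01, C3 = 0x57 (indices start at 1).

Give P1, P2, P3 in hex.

OFB decryption: S_i = E(K, S_{i−1}) with S_{0} = IV; P_i = C_i ⊕ S_i.
P1: S = E(K, 0x62) = 0x9D; 0x11 ⊕ 0x9D = 0x8C.
P2: S = E(K, 0x9D) = 0xD8; 0x01 ⊕ 0xD8 = 0xD9.
P3: S = E(K, 0xD8) = 0x13; 0x57 ⊕ 0x13 = 0x44.

P1 = 0x8C, P2 = 0xD9, P3 = 0x44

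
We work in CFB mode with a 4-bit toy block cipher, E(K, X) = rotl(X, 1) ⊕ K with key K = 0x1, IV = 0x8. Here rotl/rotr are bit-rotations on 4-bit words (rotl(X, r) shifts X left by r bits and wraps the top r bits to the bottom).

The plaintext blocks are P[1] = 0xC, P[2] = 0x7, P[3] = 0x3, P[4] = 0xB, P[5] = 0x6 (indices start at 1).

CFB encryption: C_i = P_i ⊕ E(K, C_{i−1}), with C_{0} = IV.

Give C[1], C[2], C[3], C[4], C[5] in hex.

C[1]: E(K, 0x8) = 0x0; 0xC ⊕ 0x0 = 0xC.
C[2]: E(K, 0xC) = 0x8; 0x7 ⊕ 0x8 = 0xF.
C[3]: E(K, 0xF) = 0xE; 0x3 ⊕ 0xE = 0xD.
C[4]: E(K, 0xD) = 0xA; 0xB ⊕ 0xA = 0x1.
C[5]: E(K, 0x1) = 0x3; 0x6 ⊕ 0x3 = 0x5.

C[1] = 0xC, C[2] = 0xF, C[3] = 0xD, C[4] = 0x1, C[5] = 0x5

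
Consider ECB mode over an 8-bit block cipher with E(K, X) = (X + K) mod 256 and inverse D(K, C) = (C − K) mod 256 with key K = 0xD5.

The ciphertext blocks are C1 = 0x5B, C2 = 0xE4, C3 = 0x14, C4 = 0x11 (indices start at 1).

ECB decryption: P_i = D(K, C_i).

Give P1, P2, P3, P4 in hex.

P1: D(K, 0x5B) = 0x86.
P2: D(K, 0xE4) = 0x0F.
P3: D(K, 0x14) = 0x3F.
P4: D(K, 0x11) = 0x3C.

P1 = 0x86, P2 = 0x0F, P3 = 0x3F, P4 = 0x3C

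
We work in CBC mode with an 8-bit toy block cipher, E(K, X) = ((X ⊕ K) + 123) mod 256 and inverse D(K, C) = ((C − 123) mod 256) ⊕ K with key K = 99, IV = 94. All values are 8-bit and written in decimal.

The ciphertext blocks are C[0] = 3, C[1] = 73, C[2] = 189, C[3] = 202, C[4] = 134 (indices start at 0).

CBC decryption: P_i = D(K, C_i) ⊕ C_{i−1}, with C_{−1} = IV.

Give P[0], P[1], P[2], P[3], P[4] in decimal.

P[0] = 181, P[1] = 174, P[2] = 104, P[3] = 145, P[4] = 162

P[0]: D(K, 3) = 235; 235 ⊕ 94 = 181.
P[1]: D(K, 73) = 173; 173 ⊕ 3 = 174.
P[2]: D(K, 189) = 33; 33 ⊕ 73 = 104.
P[3]: D(K, 202) = 44; 44 ⊕ 189 = 145.
P[4]: D(K, 134) = 104; 104 ⊕ 202 = 162.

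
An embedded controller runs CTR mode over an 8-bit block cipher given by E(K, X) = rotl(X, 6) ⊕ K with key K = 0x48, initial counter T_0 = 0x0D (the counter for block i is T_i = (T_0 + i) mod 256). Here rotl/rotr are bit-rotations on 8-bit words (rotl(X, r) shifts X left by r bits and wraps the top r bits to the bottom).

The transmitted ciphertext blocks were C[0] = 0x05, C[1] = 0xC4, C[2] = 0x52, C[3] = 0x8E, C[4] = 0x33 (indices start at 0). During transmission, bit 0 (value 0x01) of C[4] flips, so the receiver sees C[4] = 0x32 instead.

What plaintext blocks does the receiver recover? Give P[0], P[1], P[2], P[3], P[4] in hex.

P[0] = 0x0E, P[1] = 0x0F, P[2] = 0xD9, P[3] = 0xC2, P[4] = 0x3E

CTR decryption: S_i = E(K, T_i) where T_i is the counter for block i; P_i = C_i ⊕ S_i.
Only C[4] changed, to 0x32. In CTR, a change in C_i flips the same bit in P_i only; the keystream is unaffected. Decrypting the received ciphertext:
P[0]: T = 0x0D, S = E(K, T) = 0x0B; 0x05 ⊕ 0x0B = 0x0E.
P[1]: T = 0x0E, S = E(K, T) = 0xCB; 0xC4 ⊕ 0xCB = 0x0F.
P[2]: T = 0x0F, S = E(K, T) = 0x8B; 0x52 ⊕ 0x8B = 0xD9.
P[3]: T = 0x10, S = E(K, T) = 0x4C; 0x8E ⊕ 0x4C = 0xC2.
P[4]: T = 0x11, S = E(K, T) = 0x0C; 0x32 ⊕ 0x0C = 0x3E.
Blocks that differ from the original plaintext: P[4].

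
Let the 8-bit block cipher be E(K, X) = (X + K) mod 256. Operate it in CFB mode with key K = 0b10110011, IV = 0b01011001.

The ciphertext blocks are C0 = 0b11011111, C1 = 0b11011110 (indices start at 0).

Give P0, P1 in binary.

CFB decryption: P_i = C_i ⊕ E(K, C_{i−1}), with C_{−1} = IV.
P0: E(K, 0b01011001) = 0b00001100; 0b11011111 ⊕ 0b00001100 = 0b11010011.
P1: E(K, 0b11011111) = 0b10010010; 0b11011110 ⊕ 0b10010010 = 0b01001100.

P0 = 0b11010011, P1 = 0b01001100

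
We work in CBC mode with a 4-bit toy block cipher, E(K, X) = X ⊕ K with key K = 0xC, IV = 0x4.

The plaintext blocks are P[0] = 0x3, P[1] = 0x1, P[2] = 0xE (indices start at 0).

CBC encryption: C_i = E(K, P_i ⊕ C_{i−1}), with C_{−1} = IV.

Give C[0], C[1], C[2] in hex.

C[0] = 0xB, C[1] = 0x6, C[2] = 0x4

C[0]: P[0] ⊕ 0x4 = 0x7; E(K, 0x7) = 0xB.
C[1]: P[1] ⊕ 0xB = 0xA; E(K, 0xA) = 0x6.
C[2]: P[2] ⊕ 0x6 = 0x8; E(K, 0x8) = 0x4.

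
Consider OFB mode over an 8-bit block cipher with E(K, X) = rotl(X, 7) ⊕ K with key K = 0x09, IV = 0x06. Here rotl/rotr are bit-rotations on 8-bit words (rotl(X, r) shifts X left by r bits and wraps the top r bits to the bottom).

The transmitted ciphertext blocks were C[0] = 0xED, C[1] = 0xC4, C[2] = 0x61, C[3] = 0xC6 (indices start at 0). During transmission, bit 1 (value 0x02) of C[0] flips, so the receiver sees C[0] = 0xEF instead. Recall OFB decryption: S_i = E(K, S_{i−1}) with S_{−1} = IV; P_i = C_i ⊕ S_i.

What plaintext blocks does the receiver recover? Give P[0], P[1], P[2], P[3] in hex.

P[0] = 0xE5, P[1] = 0xC8, P[2] = 0x6E, P[3] = 0x48

Only C[0] changed, to 0xEF. In OFB, a change in C_i flips the same bit in P_i only; the keystream is unaffected. Decrypting the received ciphertext:
P[0]: S = E(K, 0x06) = 0x0A; 0xEF ⊕ 0x0A = 0xE5.
P[1]: S = E(K, 0x0A) = 0x0C; 0xC4 ⊕ 0x0C = 0xC8.
P[2]: S = E(K, 0x0C) = 0x0F; 0x61 ⊕ 0x0F = 0x6E.
P[3]: S = E(K, 0x0F) = 0x8E; 0xC6 ⊕ 0x8E = 0x48.
Blocks that differ from the original plaintext: P[0].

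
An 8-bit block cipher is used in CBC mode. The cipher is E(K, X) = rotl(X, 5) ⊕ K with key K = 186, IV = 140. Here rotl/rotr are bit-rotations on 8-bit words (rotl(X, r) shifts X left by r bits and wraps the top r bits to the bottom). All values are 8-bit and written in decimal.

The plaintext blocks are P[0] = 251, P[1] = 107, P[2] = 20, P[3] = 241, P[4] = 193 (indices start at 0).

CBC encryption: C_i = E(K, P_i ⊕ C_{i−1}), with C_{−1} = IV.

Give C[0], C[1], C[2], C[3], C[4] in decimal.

C[0]: P[0] ⊕ 140 = 119; E(K, 119) = 84.
C[1]: P[1] ⊕ 84 = 63; E(K, 63) = 93.
C[2]: P[2] ⊕ 93 = 73; E(K, 73) = 147.
C[3]: P[3] ⊕ 147 = 98; E(K, 98) = 246.
C[4]: P[4] ⊕ 246 = 55; E(K, 55) = 92.

C[0] = 84, C[1] = 93, C[2] = 147, C[3] = 246, C[4] = 92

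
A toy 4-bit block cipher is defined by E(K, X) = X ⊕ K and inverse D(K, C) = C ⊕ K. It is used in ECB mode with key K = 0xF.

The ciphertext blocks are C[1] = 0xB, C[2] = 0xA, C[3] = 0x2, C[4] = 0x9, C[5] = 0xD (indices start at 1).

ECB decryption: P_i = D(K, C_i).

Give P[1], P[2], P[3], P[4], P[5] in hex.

P[1]: D(K, 0xB) = 0x4.
P[2]: D(K, 0xA) = 0x5.
P[3]: D(K, 0x2) = 0xD.
P[4]: D(K, 0x9) = 0x6.
P[5]: D(K, 0xD) = 0x2.

P[1] = 0x4, P[2] = 0x5, P[3] = 0xD, P[4] = 0x6, P[5] = 0x2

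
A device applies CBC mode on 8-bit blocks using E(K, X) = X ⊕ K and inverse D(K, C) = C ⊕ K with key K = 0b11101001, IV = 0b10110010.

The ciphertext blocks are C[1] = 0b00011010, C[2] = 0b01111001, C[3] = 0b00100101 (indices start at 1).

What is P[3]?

CBC decryption: P_i = D(K, C_i) ⊕ C_{i−1}, with C_{0} = IV.
P[3]: D(K, 0b00100101) = 0b11001100; 0b11001100 ⊕ 0b01111001 = 0b10110101.

P[3] = 0b10110101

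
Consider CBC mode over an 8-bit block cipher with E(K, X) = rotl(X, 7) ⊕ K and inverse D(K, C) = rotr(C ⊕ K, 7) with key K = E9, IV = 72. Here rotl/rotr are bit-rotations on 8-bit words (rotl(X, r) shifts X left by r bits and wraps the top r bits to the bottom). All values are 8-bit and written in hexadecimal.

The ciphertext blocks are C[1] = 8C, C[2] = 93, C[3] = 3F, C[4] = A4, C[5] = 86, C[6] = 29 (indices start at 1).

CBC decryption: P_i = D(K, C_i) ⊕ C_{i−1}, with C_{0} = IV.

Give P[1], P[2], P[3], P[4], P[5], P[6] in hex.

P[1]: D(K, 8C) = CA; CA ⊕ 72 = B8.
P[2]: D(K, 93) = F4; F4 ⊕ 8C = 78.
P[3]: D(K, 3F) = AD; AD ⊕ 93 = 3E.
P[4]: D(K, A4) = 9A; 9A ⊕ 3F = A5.
P[5]: D(K, 86) = DE; DE ⊕ A4 = 7A.
P[6]: D(K, 29) = 81; 81 ⊕ 86 = 07.

P[1] = B8, P[2] = 78, P[3] = 3E, P[4] = A5, P[5] = 7A, P[6] = 07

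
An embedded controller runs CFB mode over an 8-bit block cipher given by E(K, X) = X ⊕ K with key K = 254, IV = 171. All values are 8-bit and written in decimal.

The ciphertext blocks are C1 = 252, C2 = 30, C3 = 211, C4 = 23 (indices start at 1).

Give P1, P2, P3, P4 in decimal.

P1 = 169, P2 = 28, P3 = 51, P4 = 58

CFB decryption: P_i = C_i ⊕ E(K, C_{i−1}), with C_{0} = IV.
P1: E(K, 171) = 85; 252 ⊕ 85 = 169.
P2: E(K, 252) = 2; 30 ⊕ 2 = 28.
P3: E(K, 30) = 224; 211 ⊕ 224 = 51.
P4: E(K, 211) = 45; 23 ⊕ 45 = 58.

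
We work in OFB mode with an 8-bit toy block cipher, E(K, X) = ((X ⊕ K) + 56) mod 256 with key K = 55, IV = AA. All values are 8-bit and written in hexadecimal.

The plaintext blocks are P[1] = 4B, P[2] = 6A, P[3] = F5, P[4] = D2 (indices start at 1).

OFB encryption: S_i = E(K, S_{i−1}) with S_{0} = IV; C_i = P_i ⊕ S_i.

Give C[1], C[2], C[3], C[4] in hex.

C[1] = 1E, C[2] = 3C, C[3] = AC, C[4] = B0

C[1]: S = E(K, AA) = 55; 4B ⊕ 55 = 1E.
C[2]: S = E(K, 55) = 56; 6A ⊕ 56 = 3C.
C[3]: S = E(K, 56) = 59; F5 ⊕ 59 = AC.
C[4]: S = E(K, 59) = 62; D2 ⊕ 62 = B0.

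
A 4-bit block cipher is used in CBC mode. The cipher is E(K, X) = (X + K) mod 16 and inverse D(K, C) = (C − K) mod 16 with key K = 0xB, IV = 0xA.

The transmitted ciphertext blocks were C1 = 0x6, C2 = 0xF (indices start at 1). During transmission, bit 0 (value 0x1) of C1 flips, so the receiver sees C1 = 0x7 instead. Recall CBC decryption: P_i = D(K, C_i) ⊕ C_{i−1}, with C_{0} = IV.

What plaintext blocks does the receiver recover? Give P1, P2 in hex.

P1 = 0x6, P2 = 0x3

Only C1 changed, to 0x7. In CBC, a change in C_i garbles P_i and flips the same bit in P_{i+1}. Decrypting the received ciphertext:
P1: D(K, 0x7) = 0xC; 0xC ⊕ 0xA = 0x6.
P2: D(K, 0xF) = 0x4; 0x4 ⊕ 0x7 = 0x3.
Blocks that differ from the original plaintext: P1, P2.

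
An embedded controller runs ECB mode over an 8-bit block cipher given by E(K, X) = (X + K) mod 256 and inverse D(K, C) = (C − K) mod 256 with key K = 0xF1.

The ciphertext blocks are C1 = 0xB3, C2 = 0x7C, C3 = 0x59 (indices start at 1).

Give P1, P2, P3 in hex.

P1 = 0xC2, P2 = 0x8B, P3 = 0x68

ECB decryption: P_i = D(K, C_i).
P1: D(K, 0xB3) = 0xC2.
P2: D(K, 0x7C) = 0x8B.
P3: D(K, 0x59) = 0x68.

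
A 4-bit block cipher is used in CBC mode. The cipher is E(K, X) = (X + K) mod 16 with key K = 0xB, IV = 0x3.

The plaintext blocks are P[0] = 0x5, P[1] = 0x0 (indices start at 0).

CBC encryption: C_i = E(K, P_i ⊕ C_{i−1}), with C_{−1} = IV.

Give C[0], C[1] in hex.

C[0] = 0x1, C[1] = 0xC

C[0]: P[0] ⊕ 0x3 = 0x6; E(K, 0x6) = 0x1.
C[1]: P[1] ⊕ 0x1 = 0x1; E(K, 0x1) = 0xC.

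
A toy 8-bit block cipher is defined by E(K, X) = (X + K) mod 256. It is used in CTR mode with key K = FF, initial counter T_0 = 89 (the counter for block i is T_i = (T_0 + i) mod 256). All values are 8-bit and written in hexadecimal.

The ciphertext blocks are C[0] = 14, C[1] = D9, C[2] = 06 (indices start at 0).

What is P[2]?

P[2] = 8C

CTR decryption: S_i = E(K, T_i) where T_i is the counter for block i; P_i = C_i ⊕ S_i.
P[2]: T = 8B, S = E(K, T) = 8A; 06 ⊕ 8A = 8C.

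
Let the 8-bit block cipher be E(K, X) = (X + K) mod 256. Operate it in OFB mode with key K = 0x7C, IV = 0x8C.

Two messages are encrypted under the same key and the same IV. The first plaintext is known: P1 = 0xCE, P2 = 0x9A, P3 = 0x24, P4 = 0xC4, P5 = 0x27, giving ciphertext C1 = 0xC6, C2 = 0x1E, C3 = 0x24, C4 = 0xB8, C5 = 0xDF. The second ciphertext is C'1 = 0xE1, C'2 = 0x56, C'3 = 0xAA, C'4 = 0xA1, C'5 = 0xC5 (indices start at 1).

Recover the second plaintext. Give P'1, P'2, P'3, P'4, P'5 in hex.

P'1 = 0xE9, P'2 = 0xD2, P'3 = 0xAA, P'4 = 0xDD, P'5 = 0x3D

In OFB with a reused IV, both messages share the same keystream S_i, so C_i ⊕ C'_i = P_i ⊕ P'_i and thus P'_i = P_i ⊕ C_i ⊕ C'_i.
P'1: 0xCE ⊕ 0xC6 ⊕ 0xE1 = 0xE9.
P'2: 0x9A ⊕ 0x1E ⊕ 0x56 = 0xD2.
P'3: 0x24 ⊕ 0x24 ⊕ 0xAA = 0xAA.
P'4: 0xC4 ⊕ 0xB8 ⊕ 0xA1 = 0xDD.
P'5: 0x27 ⊕ 0xDF ⊕ 0xC5 = 0x3D.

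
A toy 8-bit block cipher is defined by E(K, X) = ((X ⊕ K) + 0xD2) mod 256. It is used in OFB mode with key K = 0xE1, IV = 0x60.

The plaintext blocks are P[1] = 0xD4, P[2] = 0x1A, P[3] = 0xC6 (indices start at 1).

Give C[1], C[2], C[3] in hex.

OFB encryption: S_i = E(K, S_{i−1}) with S_{0} = IV; C_i = P_i ⊕ S_i.
C[1]: S = E(K, 0x60) = 0x53; 0xD4 ⊕ 0x53 = 0x87.
C[2]: S = E(K, 0x53) = 0x84; 0x1A ⊕ 0x84 = 0x9E.
C[3]: S = E(K, 0x84) = 0x37; 0xC6 ⊕ 0x37 = 0xF1.

C[1] = 0x87, C[2] = 0x9E, C[3] = 0xF1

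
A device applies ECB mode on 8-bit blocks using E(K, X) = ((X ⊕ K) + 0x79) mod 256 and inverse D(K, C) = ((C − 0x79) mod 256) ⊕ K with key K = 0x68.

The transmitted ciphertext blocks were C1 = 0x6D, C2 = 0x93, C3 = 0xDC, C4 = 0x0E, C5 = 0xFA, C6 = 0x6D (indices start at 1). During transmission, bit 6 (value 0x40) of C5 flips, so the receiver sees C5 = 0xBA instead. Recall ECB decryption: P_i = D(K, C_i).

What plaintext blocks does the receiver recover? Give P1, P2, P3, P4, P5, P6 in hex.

Only C5 changed, to 0xBA. In ECB, a change in C_i affects only P_i. Decrypting the received ciphertext:
P1: D(K, 0x6D) = 0x9C.
P2: D(K, 0x93) = 0x72.
P3: D(K, 0xDC) = 0x0B.
P4: D(K, 0x0E) = 0xFD.
P5: D(K, 0xBA) = 0x29.
P6: D(K, 0x6D) = 0x9C.
Blocks that differ from the original plaintext: P5.

P1 = 0x9C, P2 = 0x72, P3 = 0x0B, P4 = 0xFD, P5 = 0x29, P6 = 0x9C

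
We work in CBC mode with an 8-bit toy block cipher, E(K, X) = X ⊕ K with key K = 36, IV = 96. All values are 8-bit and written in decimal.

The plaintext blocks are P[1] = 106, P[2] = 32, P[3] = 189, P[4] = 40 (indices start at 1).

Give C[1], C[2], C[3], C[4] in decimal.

C[1] = 46, C[2] = 42, C[3] = 179, C[4] = 191

CBC encryption: C_i = E(K, P_i ⊕ C_{i−1}), with C_{0} = IV.
C[1]: P[1] ⊕ 96 = 10; E(K, 10) = 46.
C[2]: P[2] ⊕ 46 = 14; E(K, 14) = 42.
C[3]: P[3] ⊕ 42 = 151; E(K, 151) = 179.
C[4]: P[4] ⊕ 179 = 155; E(K, 155) = 191.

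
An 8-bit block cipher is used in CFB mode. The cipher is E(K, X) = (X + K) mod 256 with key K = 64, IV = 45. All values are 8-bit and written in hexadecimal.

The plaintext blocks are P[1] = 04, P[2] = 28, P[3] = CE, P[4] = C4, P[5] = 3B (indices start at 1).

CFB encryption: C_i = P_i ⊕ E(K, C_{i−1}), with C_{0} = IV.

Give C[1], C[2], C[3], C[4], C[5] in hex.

C[1]: E(K, 45) = A9; 04 ⊕ A9 = AD.
C[2]: E(K, AD) = 11; 28 ⊕ 11 = 39.
C[3]: E(K, 39) = 9D; CE ⊕ 9D = 53.
C[4]: E(K, 53) = B7; C4 ⊕ B7 = 73.
C[5]: E(K, 73) = D7; 3B ⊕ D7 = EC.

C[1] = AD, C[2] = 39, C[3] = 53, C[4] = 73, C[5] = EC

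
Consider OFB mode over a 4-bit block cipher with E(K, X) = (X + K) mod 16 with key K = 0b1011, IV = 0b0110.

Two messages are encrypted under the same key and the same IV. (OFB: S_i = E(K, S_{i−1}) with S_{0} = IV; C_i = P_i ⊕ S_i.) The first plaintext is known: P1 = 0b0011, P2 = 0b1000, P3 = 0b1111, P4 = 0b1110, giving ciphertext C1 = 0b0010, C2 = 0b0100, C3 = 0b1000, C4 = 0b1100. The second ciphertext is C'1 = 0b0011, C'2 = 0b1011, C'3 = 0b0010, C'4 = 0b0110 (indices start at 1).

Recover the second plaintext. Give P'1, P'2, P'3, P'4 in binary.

In OFB with a reused IV, both messages share the same keystream S_i, so C_i ⊕ C'_i = P_i ⊕ P'_i and thus P'_i = P_i ⊕ C_i ⊕ C'_i.
P'1: 0b0011 ⊕ 0b0010 ⊕ 0b0011 = 0b0010.
P'2: 0b1000 ⊕ 0b0100 ⊕ 0b1011 = 0b0111.
P'3: 0b1111 ⊕ 0b1000 ⊕ 0b0010 = 0b0101.
P'4: 0b1110 ⊕ 0b1100 ⊕ 0b0110 = 0b0100.

P'1 = 0b0010, P'2 = 0b0111, P'3 = 0b0101, P'4 = 0b0100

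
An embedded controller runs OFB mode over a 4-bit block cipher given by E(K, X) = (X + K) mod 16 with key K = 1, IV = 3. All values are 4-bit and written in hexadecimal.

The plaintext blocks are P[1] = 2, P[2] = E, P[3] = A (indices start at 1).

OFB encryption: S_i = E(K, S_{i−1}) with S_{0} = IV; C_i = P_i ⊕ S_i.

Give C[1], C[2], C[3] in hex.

C[1]: S = E(K, 3) = 4; 2 ⊕ 4 = 6.
C[2]: S = E(K, 4) = 5; E ⊕ 5 = B.
C[3]: S = E(K, 5) = 6; A ⊕ 6 = C.

C[1] = 6, C[2] = B, C[3] = C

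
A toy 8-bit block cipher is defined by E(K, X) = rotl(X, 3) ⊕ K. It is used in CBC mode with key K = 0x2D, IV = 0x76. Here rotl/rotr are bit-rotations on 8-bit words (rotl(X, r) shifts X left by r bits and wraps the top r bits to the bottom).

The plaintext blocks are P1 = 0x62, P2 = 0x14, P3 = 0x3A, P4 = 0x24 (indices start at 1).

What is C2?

CBC encryption: C_i = E(K, P_i ⊕ C_{i−1}), with C_{0} = IV.
C1: P1 ⊕ 0x76 = 0x14; E(K, 0x14) = 0x8D.
C2: P2 ⊕ 0x8D = 0x99; E(K, 0x99) = 0xE1.

C2 = 0xE1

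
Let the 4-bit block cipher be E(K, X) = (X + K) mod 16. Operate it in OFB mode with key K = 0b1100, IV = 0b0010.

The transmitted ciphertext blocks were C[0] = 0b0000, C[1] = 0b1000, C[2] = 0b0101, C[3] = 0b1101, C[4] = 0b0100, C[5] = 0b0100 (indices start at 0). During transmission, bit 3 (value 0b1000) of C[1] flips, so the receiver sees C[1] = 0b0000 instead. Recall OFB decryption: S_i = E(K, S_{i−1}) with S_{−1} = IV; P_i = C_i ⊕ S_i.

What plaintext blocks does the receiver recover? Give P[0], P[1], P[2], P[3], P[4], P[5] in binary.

P[0] = 0b1110, P[1] = 0b1010, P[2] = 0b0011, P[3] = 0b1111, P[4] = 0b1010, P[5] = 0b1110

Only C[1] changed, to 0b0000. In OFB, a change in C_i flips the same bit in P_i only; the keystream is unaffected. Decrypting the received ciphertext:
P[0]: S = E(K, 0b0010) = 0b1110; 0b0000 ⊕ 0b1110 = 0b1110.
P[1]: S = E(K, 0b1110) = 0b1010; 0b0000 ⊕ 0b1010 = 0b1010.
P[2]: S = E(K, 0b1010) = 0b0110; 0b0101 ⊕ 0b0110 = 0b0011.
P[3]: S = E(K, 0b0110) = 0b0010; 0b1101 ⊕ 0b0010 = 0b1111.
P[4]: S = E(K, 0b0010) = 0b1110; 0b0100 ⊕ 0b1110 = 0b1010.
P[5]: S = E(K, 0b1110) = 0b1010; 0b0100 ⊕ 0b1010 = 0b1110.
Blocks that differ from the original plaintext: P[1].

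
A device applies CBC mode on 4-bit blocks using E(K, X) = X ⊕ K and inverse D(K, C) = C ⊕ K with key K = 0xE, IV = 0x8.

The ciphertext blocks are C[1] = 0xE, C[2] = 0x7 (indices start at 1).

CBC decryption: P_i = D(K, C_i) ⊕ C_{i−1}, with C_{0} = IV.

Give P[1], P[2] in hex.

P[1]: D(K, 0xE) = 0x0; 0x0 ⊕ 0x8 = 0x8.
P[2]: D(K, 0x7) = 0x9; 0x9 ⊕ 0xE = 0x7.

P[1] = 0x8, P[2] = 0x7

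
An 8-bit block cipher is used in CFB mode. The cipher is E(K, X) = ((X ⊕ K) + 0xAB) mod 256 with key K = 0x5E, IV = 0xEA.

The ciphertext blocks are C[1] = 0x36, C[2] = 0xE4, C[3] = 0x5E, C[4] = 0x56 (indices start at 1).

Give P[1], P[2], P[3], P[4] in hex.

P[1] = 0x69, P[2] = 0xF7, P[3] = 0x3B, P[4] = 0xFD

CFB decryption: P_i = C_i ⊕ E(K, C_{i−1}), with C_{0} = IV.
P[1]: E(K, 0xEA) = 0x5F; 0x36 ⊕ 0x5F = 0x69.
P[2]: E(K, 0x36) = 0x13; 0xE4 ⊕ 0x13 = 0xF7.
P[3]: E(K, 0xE4) = 0x65; 0x5E ⊕ 0x65 = 0x3B.
P[4]: E(K, 0x5E) = 0xAB; 0x56 ⊕ 0xAB = 0xFD.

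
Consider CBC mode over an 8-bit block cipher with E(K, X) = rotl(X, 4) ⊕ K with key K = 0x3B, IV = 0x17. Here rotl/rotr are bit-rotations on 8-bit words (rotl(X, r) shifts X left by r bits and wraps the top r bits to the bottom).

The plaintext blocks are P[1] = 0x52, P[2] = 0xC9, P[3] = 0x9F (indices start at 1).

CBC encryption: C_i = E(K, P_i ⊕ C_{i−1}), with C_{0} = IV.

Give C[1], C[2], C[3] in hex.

C[1]: P[1] ⊕ 0x17 = 0x45; E(K, 0x45) = 0x6F.
C[2]: P[2] ⊕ 0x6F = 0xA6; E(K, 0xA6) = 0x51.
C[3]: P[3] ⊕ 0x51 = 0xCE; E(K, 0xCE) = 0xD7.

C[1] = 0x6F, C[2] = 0x51, C[3] = 0xD7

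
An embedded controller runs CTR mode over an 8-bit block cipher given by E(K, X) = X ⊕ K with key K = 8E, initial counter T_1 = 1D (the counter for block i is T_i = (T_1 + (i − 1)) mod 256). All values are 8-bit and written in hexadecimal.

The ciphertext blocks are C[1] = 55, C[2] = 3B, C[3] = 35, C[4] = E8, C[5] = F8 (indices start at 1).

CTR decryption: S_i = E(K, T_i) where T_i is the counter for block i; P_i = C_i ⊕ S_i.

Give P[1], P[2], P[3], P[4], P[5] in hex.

P[1] = C6, P[2] = AB, P[3] = A4, P[4] = 46, P[5] = 57

P[1]: T = 1D, S = E(K, T) = 93; 55 ⊕ 93 = C6.
P[2]: T = 1E, S = E(K, T) = 90; 3B ⊕ 90 = AB.
P[3]: T = 1F, S = E(K, T) = 91; 35 ⊕ 91 = A4.
P[4]: T = 20, S = E(K, T) = AE; E8 ⊕ AE = 46.
P[5]: T = 21, S = E(K, T) = AF; F8 ⊕ AF = 57.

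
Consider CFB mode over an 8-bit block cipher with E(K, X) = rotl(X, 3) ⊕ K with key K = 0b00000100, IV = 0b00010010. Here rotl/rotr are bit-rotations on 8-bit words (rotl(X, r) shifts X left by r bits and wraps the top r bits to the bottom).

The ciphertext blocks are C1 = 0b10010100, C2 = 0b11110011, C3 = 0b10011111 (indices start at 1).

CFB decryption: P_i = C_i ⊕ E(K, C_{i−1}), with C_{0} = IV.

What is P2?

P2 = 0b01010011

P2: E(K, 0b10010100) = 0b10100000; 0b11110011 ⊕ 0b10100000 = 0b01010011.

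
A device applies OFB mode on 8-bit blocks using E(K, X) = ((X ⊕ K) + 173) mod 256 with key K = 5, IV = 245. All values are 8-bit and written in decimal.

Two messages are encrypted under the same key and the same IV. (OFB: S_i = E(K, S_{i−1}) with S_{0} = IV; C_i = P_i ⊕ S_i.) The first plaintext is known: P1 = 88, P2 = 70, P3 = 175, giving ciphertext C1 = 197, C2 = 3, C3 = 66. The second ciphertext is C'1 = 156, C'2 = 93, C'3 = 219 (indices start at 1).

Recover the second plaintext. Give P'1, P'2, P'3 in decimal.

In OFB with a reused IV, both messages share the same keystream S_i, so C_i ⊕ C'_i = P_i ⊕ P'_i and thus P'_i = P_i ⊕ C_i ⊕ C'_i.
P'1: 88 ⊕ 197 ⊕ 156 = 1.
P'2: 70 ⊕ 3 ⊕ 93 = 24.
P'3: 175 ⊕ 66 ⊕ 219 = 54.

P'1 = 1, P'2 = 24, P'3 = 54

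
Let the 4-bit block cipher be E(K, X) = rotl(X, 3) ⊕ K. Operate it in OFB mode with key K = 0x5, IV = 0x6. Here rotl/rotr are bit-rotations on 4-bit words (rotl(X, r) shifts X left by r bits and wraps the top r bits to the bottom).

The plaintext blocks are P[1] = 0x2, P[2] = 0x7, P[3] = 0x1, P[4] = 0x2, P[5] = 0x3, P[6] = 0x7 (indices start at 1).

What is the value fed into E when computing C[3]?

0x6

OFB encryption: S_i = E(K, S_{i−1}) with S_{0} = IV; C_i = P_i ⊕ S_i.
C[1]: S = E(K, 0x6) = 0x6; 0x2 ⊕ 0x6 = 0x4.
C[2]: S = E(K, 0x6) = 0x6; 0x7 ⊕ 0x6 = 0x1.
C[3]: S = E(K, 0x6) = 0x6; 0x1 ⊕ 0x6 = 0x7.
So the input to E for block [3] is 0x6.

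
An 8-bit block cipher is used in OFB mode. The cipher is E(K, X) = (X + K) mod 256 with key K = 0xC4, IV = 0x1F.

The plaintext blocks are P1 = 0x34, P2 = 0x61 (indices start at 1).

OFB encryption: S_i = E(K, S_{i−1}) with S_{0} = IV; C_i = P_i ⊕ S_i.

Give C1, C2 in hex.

C1 = 0xD7, C2 = 0xC6

C1: S = E(K, 0x1F) = 0xE3; 0x34 ⊕ 0xE3 = 0xD7.
C2: S = E(K, 0xE3) = 0xA7; 0x61 ⊕ 0xA7 = 0xC6.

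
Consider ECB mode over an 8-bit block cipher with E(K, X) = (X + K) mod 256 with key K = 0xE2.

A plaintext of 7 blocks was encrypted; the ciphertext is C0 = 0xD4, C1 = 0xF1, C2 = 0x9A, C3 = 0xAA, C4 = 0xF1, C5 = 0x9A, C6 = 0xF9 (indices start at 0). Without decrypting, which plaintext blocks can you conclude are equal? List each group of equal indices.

ECB encrypts each block independently with the same key, so equal ciphertext blocks imply equal plaintext blocks.
C1 = C4 = 0xF1, so P1 = P4.
C2 = C5 = 0x9A, so P2 = P5.

P1 = P4; P2 = P5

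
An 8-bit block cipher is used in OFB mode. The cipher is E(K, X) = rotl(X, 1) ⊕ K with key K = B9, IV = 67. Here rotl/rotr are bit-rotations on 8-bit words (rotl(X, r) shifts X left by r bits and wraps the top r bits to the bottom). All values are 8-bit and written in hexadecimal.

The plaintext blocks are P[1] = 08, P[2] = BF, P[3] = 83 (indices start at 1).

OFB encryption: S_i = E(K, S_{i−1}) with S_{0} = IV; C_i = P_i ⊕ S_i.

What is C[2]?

C[1]: S = E(K, 67) = 77; 08 ⊕ 77 = 7F.
C[2]: S = E(K, 77) = 57; BF ⊕ 57 = E8.

C[2] = E8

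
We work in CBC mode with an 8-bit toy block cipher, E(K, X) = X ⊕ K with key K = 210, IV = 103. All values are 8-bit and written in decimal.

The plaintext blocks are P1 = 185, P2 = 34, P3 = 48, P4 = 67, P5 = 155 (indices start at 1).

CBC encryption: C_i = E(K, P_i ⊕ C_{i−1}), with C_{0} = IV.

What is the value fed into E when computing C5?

C1: P1 ⊕ 103 = 222; E(K, 222) = 12.
C2: P2 ⊕ 12 = 46; E(K, 46) = 252.
C3: P3 ⊕ 252 = 204; E(K, 204) = 30.
C4: P4 ⊕ 30 = 93; E(K, 93) = 143.
C5: P5 ⊕ 143 = 20; E(K, 20) = 198.
So the input to E for block 5 is 20.

20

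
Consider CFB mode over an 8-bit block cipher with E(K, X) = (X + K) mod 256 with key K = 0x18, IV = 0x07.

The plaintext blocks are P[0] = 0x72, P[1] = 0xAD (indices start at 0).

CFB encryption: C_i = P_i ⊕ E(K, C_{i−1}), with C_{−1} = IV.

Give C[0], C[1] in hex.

C[0]: E(K, 0x07) = 0x1F; 0x72 ⊕ 0x1F = 0x6D.
C[1]: E(K, 0x6D) = 0x85; 0xAD ⊕ 0x85 = 0x28.

C[0] = 0x6D, C[1] = 0x28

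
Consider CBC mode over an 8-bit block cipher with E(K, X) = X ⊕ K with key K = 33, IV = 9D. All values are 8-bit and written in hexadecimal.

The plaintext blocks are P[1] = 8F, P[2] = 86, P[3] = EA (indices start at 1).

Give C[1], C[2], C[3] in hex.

C[1] = 21, C[2] = 94, C[3] = 4D

CBC encryption: C_i = E(K, P_i ⊕ C_{i−1}), with C_{0} = IV.
C[1]: P[1] ⊕ 9D = 12; E(K, 12) = 21.
C[2]: P[2] ⊕ 21 = A7; E(K, A7) = 94.
C[3]: P[3] ⊕ 94 = 7E; E(K, 7E) = 4D.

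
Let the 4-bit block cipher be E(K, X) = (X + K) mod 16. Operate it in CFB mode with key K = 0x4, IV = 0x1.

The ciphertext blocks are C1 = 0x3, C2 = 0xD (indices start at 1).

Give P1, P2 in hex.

P1 = 0x6, P2 = 0xA

CFB decryption: P_i = C_i ⊕ E(K, C_{i−1}), with C_{0} = IV.
P1: E(K, 0x1) = 0x5; 0x3 ⊕ 0x5 = 0x6.
P2: E(K, 0x3) = 0x7; 0xD ⊕ 0x7 = 0xA.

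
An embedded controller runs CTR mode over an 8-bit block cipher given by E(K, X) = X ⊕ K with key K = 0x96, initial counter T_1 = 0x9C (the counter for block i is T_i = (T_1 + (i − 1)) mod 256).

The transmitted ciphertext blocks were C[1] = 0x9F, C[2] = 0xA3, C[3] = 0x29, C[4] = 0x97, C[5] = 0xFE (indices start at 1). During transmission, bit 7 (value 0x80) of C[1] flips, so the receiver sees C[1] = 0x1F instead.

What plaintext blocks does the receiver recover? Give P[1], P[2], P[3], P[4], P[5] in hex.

P[1] = 0x15, P[2] = 0xA8, P[3] = 0x21, P[4] = 0x9E, P[5] = 0xC8

CTR decryption: S_i = E(K, T_i) where T_i is the counter for block i; P_i = C_i ⊕ S_i.
Only C[1] changed, to 0x1F. In CTR, a change in C_i flips the same bit in P_i only; the keystream is unaffected. Decrypting the received ciphertext:
P[1]: T = 0x9C, S = E(K, T) = 0x0A; 0x1F ⊕ 0x0A = 0x15.
P[2]: T = 0x9D, S = E(K, T) = 0x0B; 0xA3 ⊕ 0x0B = 0xA8.
P[3]: T = 0x9E, S = E(K, T) = 0x08; 0x29 ⊕ 0x08 = 0x21.
P[4]: T = 0x9F, S = E(K, T) = 0x09; 0x97 ⊕ 0x09 = 0x9E.
P[5]: T = 0xA0, S = E(K, T) = 0x36; 0xFE ⊕ 0x36 = 0xC8.
Blocks that differ from the original plaintext: P[1].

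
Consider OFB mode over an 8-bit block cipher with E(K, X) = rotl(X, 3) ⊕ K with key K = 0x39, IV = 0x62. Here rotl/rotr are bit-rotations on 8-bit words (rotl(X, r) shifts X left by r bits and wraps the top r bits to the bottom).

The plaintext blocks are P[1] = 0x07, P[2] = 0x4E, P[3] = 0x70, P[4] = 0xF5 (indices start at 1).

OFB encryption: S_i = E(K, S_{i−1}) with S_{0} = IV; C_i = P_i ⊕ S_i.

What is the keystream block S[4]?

C[1]: S = E(K, 0x62) = 0x2A; 0x07 ⊕ 0x2A = 0x2D.
C[2]: S = E(K, 0x2A) = 0x68; 0x4E ⊕ 0x68 = 0x26.
C[3]: S = E(K, 0x68) = 0x7A; 0x70 ⊕ 0x7A = 0x0A.
C[4]: S = E(K, 0x7A) = 0xEA; 0xF5 ⊕ 0xEA = 0x1F.
So S[4] = 0xEA.

0xEA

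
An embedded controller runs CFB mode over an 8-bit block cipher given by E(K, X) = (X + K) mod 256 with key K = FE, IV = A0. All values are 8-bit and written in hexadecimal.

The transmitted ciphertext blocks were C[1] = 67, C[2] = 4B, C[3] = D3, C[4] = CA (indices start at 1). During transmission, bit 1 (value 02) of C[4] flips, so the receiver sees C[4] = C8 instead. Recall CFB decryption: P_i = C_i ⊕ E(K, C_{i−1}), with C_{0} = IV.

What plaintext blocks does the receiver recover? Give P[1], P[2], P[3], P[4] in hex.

Only C[4] changed, to C8. In CFB, a change in C_i flips the same bit in P_i and garbles P_{i+1}. Decrypting the received ciphertext:
P[1]: E(K, A0) = 9E; 67 ⊕ 9E = F9.
P[2]: E(K, 67) = 65; 4B ⊕ 65 = 2E.
P[3]: E(K, 4B) = 49; D3 ⊕ 49 = 9A.
P[4]: E(K, D3) = D1; C8 ⊕ D1 = 19.
Blocks that differ from the original plaintext: P[4].

P[1] = F9, P[2] = 2E, P[3] = 9A, P[4] = 19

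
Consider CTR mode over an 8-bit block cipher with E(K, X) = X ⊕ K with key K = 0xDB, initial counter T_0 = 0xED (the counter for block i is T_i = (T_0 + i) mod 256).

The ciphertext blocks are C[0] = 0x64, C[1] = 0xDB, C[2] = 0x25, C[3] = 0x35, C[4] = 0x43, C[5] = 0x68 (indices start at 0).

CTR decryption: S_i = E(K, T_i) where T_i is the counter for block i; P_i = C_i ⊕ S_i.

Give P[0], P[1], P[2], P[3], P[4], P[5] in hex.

P[0]: T = 0xED, S = E(K, T) = 0x36; 0x64 ⊕ 0x36 = 0x52.
P[1]: T = 0xEE, S = E(K, T) = 0x35; 0xDB ⊕ 0x35 = 0xEE.
P[2]: T = 0xEF, S = E(K, T) = 0x34; 0x25 ⊕ 0x34 = 0x11.
P[3]: T = 0xF0, S = E(K, T) = 0x2B; 0x35 ⊕ 0x2B = 0x1E.
P[4]: T = 0xF1, S = E(K, T) = 0x2A; 0x43 ⊕ 0x2A = 0x69.
P[5]: T = 0xF2, S = E(K, T) = 0x29; 0x68 ⊕ 0x29 = 0x41.

P[0] = 0x52, P[1] = 0xEE, P[2] = 0x11, P[3] = 0x1E, P[4] = 0x69, P[5] = 0x41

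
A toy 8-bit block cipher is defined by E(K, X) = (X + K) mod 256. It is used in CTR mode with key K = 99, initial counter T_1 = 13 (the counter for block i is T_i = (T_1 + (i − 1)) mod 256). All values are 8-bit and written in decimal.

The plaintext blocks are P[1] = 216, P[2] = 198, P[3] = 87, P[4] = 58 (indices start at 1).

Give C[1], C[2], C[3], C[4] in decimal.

C[1] = 168, C[2] = 183, C[3] = 37, C[4] = 73

CTR encryption: S_i = E(K, T_i) where T_i is the counter for block i; C_i = P_i ⊕ S_i.
C[1]: T = 13, S = E(K, T) = 112; 216 ⊕ 112 = 168.
C[2]: T = 14, S = E(K, T) = 113; 198 ⊕ 113 = 183.
C[3]: T = 15, S = E(K, T) = 114; 87 ⊕ 114 = 37.
C[4]: T = 16, S = E(K, T) = 115; 58 ⊕ 115 = 73.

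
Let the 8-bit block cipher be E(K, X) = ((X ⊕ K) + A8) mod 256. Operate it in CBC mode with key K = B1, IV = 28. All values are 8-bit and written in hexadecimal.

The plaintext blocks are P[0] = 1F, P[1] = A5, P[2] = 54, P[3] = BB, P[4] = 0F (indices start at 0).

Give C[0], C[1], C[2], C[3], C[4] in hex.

C[0] = 2E, C[1] = E2, C[2] = AF, C[3] = 4D, C[4] = 9B

CBC encryption: C_i = E(K, P_i ⊕ C_{i−1}), with C_{−1} = IV.
C[0]: P[0] ⊕ 28 = 37; E(K, 37) = 2E.
C[1]: P[1] ⊕ 2E = 8B; E(K, 8B) = E2.
C[2]: P[2] ⊕ E2 = B6; E(K, B6) = AF.
C[3]: P[3] ⊕ AF = 14; E(K, 14) = 4D.
C[4]: P[4] ⊕ 4D = 42; E(K, 42) = 9B.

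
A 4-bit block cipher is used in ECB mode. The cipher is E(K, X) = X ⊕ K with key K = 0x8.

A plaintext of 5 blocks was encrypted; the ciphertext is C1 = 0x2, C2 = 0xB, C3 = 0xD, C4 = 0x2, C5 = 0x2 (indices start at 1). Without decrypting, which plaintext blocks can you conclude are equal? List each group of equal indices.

P1 = P4 = P5

ECB encrypts each block independently with the same key, so equal ciphertext blocks imply equal plaintext blocks.
C1 = C4 = C5 = 0x2, so P1 = P4 = P5.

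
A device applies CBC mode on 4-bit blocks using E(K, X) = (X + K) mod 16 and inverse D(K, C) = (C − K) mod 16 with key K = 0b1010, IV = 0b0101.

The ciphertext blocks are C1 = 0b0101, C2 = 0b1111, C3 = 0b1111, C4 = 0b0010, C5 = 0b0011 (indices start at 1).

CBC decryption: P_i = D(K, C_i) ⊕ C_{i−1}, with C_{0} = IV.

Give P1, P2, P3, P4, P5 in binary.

P1 = 0b1110, P2 = 0b0000, P3 = 0b1010, P4 = 0b0111, P5 = 0b1011

P1: D(K, 0b0101) = 0b1011; 0b1011 ⊕ 0b0101 = 0b1110.
P2: D(K, 0b1111) = 0b0101; 0b0101 ⊕ 0b0101 = 0b0000.
P3: D(K, 0b1111) = 0b0101; 0b0101 ⊕ 0b1111 = 0b1010.
P4: D(K, 0b0010) = 0b1000; 0b1000 ⊕ 0b1111 = 0b0111.
P5: D(K, 0b0011) = 0b1001; 0b1001 ⊕ 0b0010 = 0b1011.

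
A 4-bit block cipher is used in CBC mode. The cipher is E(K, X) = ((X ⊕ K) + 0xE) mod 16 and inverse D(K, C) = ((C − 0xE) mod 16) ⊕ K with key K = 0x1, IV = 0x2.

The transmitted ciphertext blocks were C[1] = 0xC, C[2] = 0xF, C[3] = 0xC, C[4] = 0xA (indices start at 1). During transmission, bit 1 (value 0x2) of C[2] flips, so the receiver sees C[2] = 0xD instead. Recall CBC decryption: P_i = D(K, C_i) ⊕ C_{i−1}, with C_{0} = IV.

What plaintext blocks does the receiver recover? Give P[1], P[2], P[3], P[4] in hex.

Only C[2] changed, to 0xD. In CBC, a change in C_i garbles P_i and flips the same bit in P_{i+1}. Decrypting the received ciphertext:
P[1]: D(K, 0xC) = 0xF; 0xF ⊕ 0x2 = 0xD.
P[2]: D(K, 0xD) = 0xE; 0xE ⊕ 0xC = 0x2.
P[3]: D(K, 0xC) = 0xF; 0xF ⊕ 0xD = 0x2.
P[4]: D(K, 0xA) = 0xD; 0xD ⊕ 0xC = 0x1.
Blocks that differ from the original plaintext: P[2], P[3].

P[1] = 0xD, P[2] = 0x2, P[3] = 0x2, P[4] = 0x1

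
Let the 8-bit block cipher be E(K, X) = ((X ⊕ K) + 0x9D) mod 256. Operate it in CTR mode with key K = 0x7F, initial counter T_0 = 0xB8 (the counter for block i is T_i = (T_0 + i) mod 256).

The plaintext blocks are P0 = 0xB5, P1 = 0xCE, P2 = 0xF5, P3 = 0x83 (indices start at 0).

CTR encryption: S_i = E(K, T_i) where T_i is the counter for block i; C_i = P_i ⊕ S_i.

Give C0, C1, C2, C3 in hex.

C0 = 0xD1, C1 = 0xAD, C2 = 0x97, C3 = 0xE2

C0: T = 0xB8, S = E(K, T) = 0x64; 0xB5 ⊕ 0x64 = 0xD1.
C1: T = 0xB9, S = E(K, T) = 0x63; 0xCE ⊕ 0x63 = 0xAD.
C2: T = 0xBA, S = E(K, T) = 0x62; 0xF5 ⊕ 0x62 = 0x97.
C3: T = 0xBB, S = E(K, T) = 0x61; 0x83 ⊕ 0x61 = 0xE2.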